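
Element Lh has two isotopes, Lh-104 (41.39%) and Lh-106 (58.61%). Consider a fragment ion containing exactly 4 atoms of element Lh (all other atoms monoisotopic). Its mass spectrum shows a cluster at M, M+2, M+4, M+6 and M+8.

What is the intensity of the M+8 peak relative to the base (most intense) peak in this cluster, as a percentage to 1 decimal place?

33.4%

Term probabilities: M 0.0293, M+2 0.1662, M+4 0.3531, M+6 0.3333, M+8 0.1180. Base peak = M+4.
P(M+4) = C(4,2) × 0.4139^2 × 0.5861^2 = 6 × 0.17131321 × 0.34351321 = 0.353090 (base)
P(M+8) = C(4,4) × 0.4139^0 × 0.5861^4 = 1 × 1.0000 × 0.11800133 = 0.118001
Relative intensity = 0.118001 / 0.353090 × 100 = 33.4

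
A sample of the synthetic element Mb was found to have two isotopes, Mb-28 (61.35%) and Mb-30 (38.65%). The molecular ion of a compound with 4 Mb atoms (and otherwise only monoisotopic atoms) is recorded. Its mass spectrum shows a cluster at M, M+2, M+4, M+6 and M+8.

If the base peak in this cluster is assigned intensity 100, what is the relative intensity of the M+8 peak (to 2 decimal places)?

Binomial terms of (0.6135 + 0.3865)^4: M 0.1417, M+2 0.3570, M+4 0.3373, M+6 0.1417, M+8 0.0223 → M+2 is the base peak.
P(M+2) = C(4,1) × 0.6135^3 × 0.3865^1 = 4 × 0.23091051 × 0.3865 = 0.356988 (base)
P(M+8) = C(4,4) × 0.6135^0 × 0.3865^4 = 1 × 1.0000 × 0.02231506 = 0.022315
Relative intensity = 0.022315 / 0.356988 × 100 = 6.25

6.25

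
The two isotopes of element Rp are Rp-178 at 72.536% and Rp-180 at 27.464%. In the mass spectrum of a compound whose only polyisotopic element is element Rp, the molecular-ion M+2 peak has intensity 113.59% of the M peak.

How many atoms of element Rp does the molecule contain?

3

The M+2/M ratio from n Rp atoms is n · q/p = n · 0.27464/0.72536.
n = 1.1359 × 0.72536/0.27464 = 3.00 ≈ 3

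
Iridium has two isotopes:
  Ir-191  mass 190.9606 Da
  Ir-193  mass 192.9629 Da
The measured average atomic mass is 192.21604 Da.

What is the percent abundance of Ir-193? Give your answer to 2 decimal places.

With x = fraction of Ir-191 (so Ir-193 is 1 − x):
190.9606·x + 192.9629·(1 − x) = 192.21604
(190.9606 − 192.9629)·x = 192.21604 − 192.9629
x = -0.74686 / -2.0023 = 0.37300 → 37.30% Ir-191, 62.70% Ir-193.

62.70%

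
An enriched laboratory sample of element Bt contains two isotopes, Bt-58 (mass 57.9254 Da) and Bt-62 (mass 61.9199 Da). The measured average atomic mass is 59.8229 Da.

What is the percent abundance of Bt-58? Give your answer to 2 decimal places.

Let x be the fractional abundance of Bt-58; then Bt-62 has abundance 1 − x.
57.9254·x + 61.9199·(1 − x) = 59.8229
(57.9254 − 61.9199)·x = 59.8229 − 61.9199
x = -2.0970 / -3.9945 = 0.52497 → 52.50% Bt-58, 47.50% Bt-62.

52.50%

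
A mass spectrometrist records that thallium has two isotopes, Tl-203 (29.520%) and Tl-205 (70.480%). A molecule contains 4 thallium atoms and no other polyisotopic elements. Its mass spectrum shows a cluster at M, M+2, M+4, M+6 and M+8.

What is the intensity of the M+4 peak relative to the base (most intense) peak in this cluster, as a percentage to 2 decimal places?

Term probabilities: M 0.0076, M+2 0.0725, M+4 0.2597, M+6 0.4134, M+8 0.2468. Base peak = M+6.
P(M+6) = C(4,3) × 0.29520^1 × 0.70480^3 = 4 × 0.2952 × 0.35010449 = 0.413403 (base)
P(M+4) = C(4,2) × 0.29520^2 × 0.70480^2 = 6 × 0.08714304 × 0.49674304 = 0.259726
Relative intensity = 0.259726 / 0.413403 × 100 = 62.83

62.83%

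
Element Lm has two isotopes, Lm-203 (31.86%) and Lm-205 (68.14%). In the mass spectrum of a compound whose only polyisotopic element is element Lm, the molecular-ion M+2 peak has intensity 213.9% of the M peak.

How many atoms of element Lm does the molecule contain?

For n independent Lm atoms, I(M+2)/I(M) = n · (abundance Lm-205) / (abundance Lm-203) = n · 0.6814/0.3186.
n = 2.139 × 0.3186/0.6814 = 1.00 ≈ 1

1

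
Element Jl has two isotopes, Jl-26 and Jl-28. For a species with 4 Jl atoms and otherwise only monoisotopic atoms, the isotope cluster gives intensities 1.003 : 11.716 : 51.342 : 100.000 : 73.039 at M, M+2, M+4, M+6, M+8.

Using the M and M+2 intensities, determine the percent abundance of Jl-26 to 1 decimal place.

Let p = fractional abundance of Jl-26. I(M+2)/I(M) = [C(4,1)·p^3·(1−p)] / p^4 = 4·(1−p)/p = 11.716/1.003 = 11.6810
(1−p)/p = 11.6810/4 = 2.9202  ⇒  p = 1/(1 + 2.9202) = 0.2551
Jl-26: 25.5%, Jl-28: 74.5%.

25.5%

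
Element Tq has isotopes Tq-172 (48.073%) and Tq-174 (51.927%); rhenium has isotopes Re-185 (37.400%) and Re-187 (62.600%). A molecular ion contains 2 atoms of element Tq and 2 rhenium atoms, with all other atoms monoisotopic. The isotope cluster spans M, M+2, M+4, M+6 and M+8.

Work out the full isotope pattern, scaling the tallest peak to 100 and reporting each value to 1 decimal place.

8.9 : 49.2 : 100.0 : 88.9 : 29.2

Element Tq pattern (n=2): 0.23110133 : 0.49925733 : 0.26964133
Rhenium pattern (n=2): 0.139876 : 0.468248 : 0.391876
Convolve the two distributions (both contribute in 2-u steps):
  M: 0.23110133×0.139876 = 0.032326
  M+2: 0.23110133×0.468248 + 0.49925733×0.139876 = 0.178047
  M+4: 0.23110133×0.391876 + 0.49925733×0.468248 + 0.26964133×0.139876 = 0.362056
  M+6: 0.49925733×0.391876 + 0.26964133×0.468248 = 0.321906
  M+8: 0.26964133×0.391876 = 0.105666
Scale to base peak (0.362056) = 100: 8.9 : 49.2 : 100.0 : 88.9 : 29.2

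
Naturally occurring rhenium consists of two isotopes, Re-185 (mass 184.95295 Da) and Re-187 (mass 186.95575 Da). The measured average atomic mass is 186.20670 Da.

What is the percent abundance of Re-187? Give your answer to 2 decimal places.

62.60%

Writing the weighted mean with unknown fraction x of Re-185:
184.95295·x + 186.95575·(1 − x) = 186.20670
(184.95295 − 186.95575)·x = 186.20670 − 186.95575
x = -0.74905 / -2.00280 = 0.37400 → 37.40% Re-185, 62.60% Re-187.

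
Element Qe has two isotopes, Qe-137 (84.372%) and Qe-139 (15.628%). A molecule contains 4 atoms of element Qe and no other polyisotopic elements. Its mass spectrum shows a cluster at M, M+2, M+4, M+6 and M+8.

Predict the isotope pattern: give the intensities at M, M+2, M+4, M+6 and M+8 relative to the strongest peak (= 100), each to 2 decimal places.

Each Qe atom is independently Qe-137 (p = 0.84372) or Qe-139 (q = 0.15628); the cluster is the binomial expansion (p + q)^4.
P(M) = 0.84372^4 = 0.506750
P(M+2) = 4 × 0.84372^3 × 0.15628^1 = 0.375455
P(M+4) = 6 × 0.84372^2 × 0.15628^2 = 0.104317
P(M+6) = 4 × 0.84372^1 × 0.15628^3 = 0.012882
P(M+8) = 0.15628^4 = 0.000597
The M peak is largest (0.506750); scaling to 100 gives 100.00 : 74.09 : 20.59 : 2.54 : 0.12.

100.00 : 74.09 : 20.59 : 2.54 : 0.12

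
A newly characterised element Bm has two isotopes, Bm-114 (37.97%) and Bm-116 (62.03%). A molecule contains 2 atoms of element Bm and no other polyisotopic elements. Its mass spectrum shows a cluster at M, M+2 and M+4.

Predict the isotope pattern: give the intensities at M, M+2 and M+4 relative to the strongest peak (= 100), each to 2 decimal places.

30.61 : 100.00 : 81.68

Each Bm atom is independently Bm-114 (p = 0.3797) or Bm-116 (q = 0.6203); the cluster is the binomial expansion (p + q)^2.
P(M) = 0.3797^2 = 0.144172
P(M+2) = 2 × 0.3797^1 × 0.6203^1 = 0.471056
P(M+4) = 0.6203^2 = 0.384772
The M+2 peak is largest (0.471056); scaling to 100 gives 30.61 : 100.00 : 81.68.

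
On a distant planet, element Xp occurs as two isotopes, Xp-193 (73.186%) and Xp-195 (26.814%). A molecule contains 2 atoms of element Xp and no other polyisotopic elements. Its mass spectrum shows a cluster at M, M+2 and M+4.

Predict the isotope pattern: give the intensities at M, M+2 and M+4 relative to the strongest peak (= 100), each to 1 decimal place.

Expanding (0.73186 + 0.26814)^2:
P(M) = 0.73186^2 = 0.535619
P(M+2) = 2 × 0.73186^1 × 0.26814^1 = 0.392482
P(M+4) = 0.26814^2 = 0.071899
The M peak is largest (0.535619); scaling to 100 gives 100.0 : 73.3 : 13.4.

100.0 : 73.3 : 13.4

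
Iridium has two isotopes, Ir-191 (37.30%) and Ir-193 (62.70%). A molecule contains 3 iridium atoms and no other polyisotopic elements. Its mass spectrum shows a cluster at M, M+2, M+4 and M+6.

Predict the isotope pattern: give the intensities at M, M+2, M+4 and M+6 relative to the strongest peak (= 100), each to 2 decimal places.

11.80 : 59.49 : 100.00 : 56.03

The 3 Ir atoms are independent, so intensities follow the terms of (0.3730 + 0.6270)^3.
P(M) = 0.3730^3 = 0.051895
P(M+2) = 3 × 0.3730^2 × 0.6270^1 = 0.261702
P(M+4) = 3 × 0.3730^1 × 0.6270^2 = 0.439911
P(M+6) = 0.6270^3 = 0.246492
The M+4 peak is largest (0.439911); scaling to 100 gives 11.80 : 59.49 : 100.00 : 56.03.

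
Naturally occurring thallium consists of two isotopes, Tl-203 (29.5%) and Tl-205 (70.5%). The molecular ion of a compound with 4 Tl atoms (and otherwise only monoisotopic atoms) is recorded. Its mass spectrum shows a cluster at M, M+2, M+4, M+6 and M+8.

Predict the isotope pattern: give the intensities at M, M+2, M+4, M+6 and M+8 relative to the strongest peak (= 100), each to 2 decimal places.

Each Tl atom is independently Tl-203 (p = 0.295) or Tl-205 (q = 0.705); the cluster is the binomial expansion (p + q)^4.
P(M) = 0.295^4 = 0.007573
P(M+2) = 4 × 0.295^3 × 0.705^1 = 0.072396
P(M+4) = 6 × 0.295^2 × 0.705^2 = 0.259522
P(M+6) = 4 × 0.295^1 × 0.705^3 = 0.413475
P(M+8) = 0.705^4 = 0.247034
The M+6 peak is largest (0.413475); scaling to 100 gives 1.83 : 17.51 : 62.77 : 100.00 : 59.75.

1.83 : 17.51 : 62.77 : 100.00 : 59.75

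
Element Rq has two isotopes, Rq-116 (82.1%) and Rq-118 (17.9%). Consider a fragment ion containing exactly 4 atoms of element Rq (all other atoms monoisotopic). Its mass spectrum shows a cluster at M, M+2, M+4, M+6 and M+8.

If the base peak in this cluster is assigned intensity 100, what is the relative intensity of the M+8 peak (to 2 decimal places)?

Term probabilities: M 0.4543, M+2 0.3962, M+4 0.1296, M+6 0.0188, M+8 0.0010. Base peak = M.
P(M) = C(4,0) × 0.821^4 × 0.179^0 = 1 × 0.45433127 × 1.0000 = 0.454331 (base)
P(M+8) = C(4,4) × 0.821^0 × 0.179^4 = 1 × 1.0000 × 0.00102663 = 0.001027
Relative intensity = 0.001027 / 0.454331 × 100 = 0.23

0.23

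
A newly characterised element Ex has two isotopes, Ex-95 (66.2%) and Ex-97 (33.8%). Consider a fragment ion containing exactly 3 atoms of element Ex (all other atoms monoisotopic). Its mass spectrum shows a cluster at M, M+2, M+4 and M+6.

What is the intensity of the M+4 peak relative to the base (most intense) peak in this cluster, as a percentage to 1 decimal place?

51.1%

Term probabilities: M 0.2901, M+2 0.4444, M+4 0.2269, M+6 0.0386. Base peak = M+2.
P(M+2) = C(3,1) × 0.662^2 × 0.338^1 = 3 × 0.438244 × 0.3380 = 0.444379 (base)
P(M+4) = C(3,2) × 0.662^1 × 0.338^2 = 3 × 0.6620 × 0.114244 = 0.226889
Relative intensity = 0.226889 / 0.444379 × 100 = 51.1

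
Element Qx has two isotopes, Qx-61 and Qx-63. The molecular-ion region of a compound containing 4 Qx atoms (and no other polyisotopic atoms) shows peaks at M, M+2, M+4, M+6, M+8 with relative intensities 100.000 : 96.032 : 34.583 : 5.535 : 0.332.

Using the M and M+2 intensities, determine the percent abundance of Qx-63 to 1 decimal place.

Write p for the Qx-61 fraction. I(M+2)/I(M) = [C(4,1)·p^3·(1−p)] / p^4 = 4·(1−p)/p = 96.032/100.000 = 0.9603
(1−p)/p = 0.9603/4 = 0.2401  ⇒  p = 1/(1 + 0.2401) = 0.8064
Qx-61: 80.6%, Qx-63: 19.4%.

19.4%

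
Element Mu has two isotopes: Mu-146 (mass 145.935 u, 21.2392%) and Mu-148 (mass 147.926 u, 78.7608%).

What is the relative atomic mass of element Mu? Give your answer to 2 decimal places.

147.50 u

The abundance-weighted mean is 0.212392 × 145.935 + 0.787608 × 147.926
= 30.9954 + 116.5077 = 147.5031 u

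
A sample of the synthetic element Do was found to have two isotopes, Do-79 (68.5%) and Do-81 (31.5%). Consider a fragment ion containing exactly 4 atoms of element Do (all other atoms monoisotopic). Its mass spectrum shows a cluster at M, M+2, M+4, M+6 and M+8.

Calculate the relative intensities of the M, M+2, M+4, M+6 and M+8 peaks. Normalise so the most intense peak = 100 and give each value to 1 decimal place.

The 4 Do atoms are independent, so intensities follow the terms of (0.685 + 0.315)^4.
P(M) = 0.685^4 = 0.220172
P(M+2) = 4 × 0.685^3 × 0.315^1 = 0.404988
P(M+4) = 6 × 0.685^2 × 0.315^2 = 0.279353
P(M+6) = 4 × 0.685^1 × 0.315^3 = 0.085641
P(M+8) = 0.315^4 = 0.009846
The M+2 peak is largest (0.404988); scaling to 100 gives 54.4 : 100.0 : 69.0 : 21.1 : 2.4.

54.4 : 100.0 : 69.0 : 21.1 : 2.4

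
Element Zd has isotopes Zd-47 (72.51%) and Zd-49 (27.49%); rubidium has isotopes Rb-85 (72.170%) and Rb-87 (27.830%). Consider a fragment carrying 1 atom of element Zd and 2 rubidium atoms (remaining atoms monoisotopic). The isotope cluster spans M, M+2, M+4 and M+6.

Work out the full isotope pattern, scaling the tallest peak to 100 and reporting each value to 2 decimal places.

Element Zd pattern (n=1): 0.7251 : 0.2749
Rubidium pattern (n=2): 0.52085089 : 0.40169822 : 0.07745089
Convolve the two distributions (both contribute in 2-u steps):
  M: 0.7251×0.52085089 = 0.377669
  M+2: 0.7251×0.40169822 + 0.2749×0.52085089 = 0.434453
  M+4: 0.7251×0.07745089 + 0.2749×0.40169822 = 0.166586
  M+6: 0.2749×0.07745089 = 0.021291
Scale to base peak (0.434453) = 100: 86.93 : 100.00 : 38.34 : 4.90

86.93 : 100.00 : 38.34 : 4.90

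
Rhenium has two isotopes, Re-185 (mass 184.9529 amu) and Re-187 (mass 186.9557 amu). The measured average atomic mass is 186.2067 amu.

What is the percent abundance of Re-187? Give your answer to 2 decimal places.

62.60%

With x = fraction of Re-185 (so Re-187 is 1 − x):
184.9529·x + 186.9557·(1 − x) = 186.2067
(184.9529 − 186.9557)·x = 186.2067 − 186.9557
x = -0.7490 / -2.0028 = 0.37398 → 37.40% Re-185, 62.60% Re-187.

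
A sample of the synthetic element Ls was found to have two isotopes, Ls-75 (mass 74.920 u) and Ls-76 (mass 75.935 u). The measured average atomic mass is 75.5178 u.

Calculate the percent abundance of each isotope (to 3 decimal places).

With x = fraction of Ls-75 (so Ls-76 is 1 − x):
74.920·x + 75.935·(1 − x) = 75.5178
(74.920 − 75.935)·x = 75.5178 − 75.935
x = -0.4172 / -1.015 = 0.41103 → 41.103% Ls-75, 58.897% Ls-76.

Ls-75: 41.103%, Ls-76: 58.897%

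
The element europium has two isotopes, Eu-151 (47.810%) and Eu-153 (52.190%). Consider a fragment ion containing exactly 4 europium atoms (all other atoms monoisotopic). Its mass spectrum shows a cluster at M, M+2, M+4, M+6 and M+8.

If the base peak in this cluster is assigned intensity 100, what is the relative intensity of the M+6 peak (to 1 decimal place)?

Binomial terms of (0.47810 + 0.52190)^4: M 0.0522, M+2 0.2281, M+4 0.3736, M+6 0.2719, M+8 0.0742 → M+4 is the base peak.
P(M+4) = C(4,2) × 0.47810^2 × 0.52190^2 = 6 × 0.22857961 × 0.27237961 = 0.373563 (base)
P(M+6) = C(4,3) × 0.47810^1 × 0.52190^3 = 4 × 0.4781 × 0.14215492 = 0.271857
Relative intensity = 0.271857 / 0.373563 × 100 = 72.8

72.8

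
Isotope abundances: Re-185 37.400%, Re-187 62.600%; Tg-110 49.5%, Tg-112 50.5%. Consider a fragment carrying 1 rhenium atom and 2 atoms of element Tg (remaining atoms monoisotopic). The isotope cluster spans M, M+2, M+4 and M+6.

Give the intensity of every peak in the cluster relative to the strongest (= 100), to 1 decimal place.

Rhenium pattern (n=1): 0.3740 : 0.6260
Element Tg pattern (n=2): 0.245025 : 0.49995 : 0.255025
Convolve the two distributions (both contribute in 2-u steps):
  M: 0.3740×0.245025 = 0.091639
  M+2: 0.3740×0.49995 + 0.6260×0.245025 = 0.340367
  M+4: 0.3740×0.255025 + 0.6260×0.49995 = 0.408348
  M+6: 0.6260×0.255025 = 0.159646
Scale to base peak (0.408348) = 100: 22.4 : 83.4 : 100.0 : 39.1

22.4 : 83.4 : 100.0 : 39.1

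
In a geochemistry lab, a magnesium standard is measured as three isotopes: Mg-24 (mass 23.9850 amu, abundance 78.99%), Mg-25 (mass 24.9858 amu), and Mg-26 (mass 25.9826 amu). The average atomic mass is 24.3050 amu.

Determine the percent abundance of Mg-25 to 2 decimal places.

10.00%

Let x and y be the fractions of Mg-25 and Mg-26. Then x + y = 1 − 0.7899 = 0.2101 and 24.9858x + 25.9826y = 24.3050 − 0.7899×23.9850 = 5.3592485.
Substituting: 24.9858x + 25.9826(0.2101 − x) = 5.3592485
(24.9858 − 25.9826)x = -0.09969576  ⇒  x = 0.10002, y = 0.11008
Mg-25: 10.00%, Mg-26: 11.01%.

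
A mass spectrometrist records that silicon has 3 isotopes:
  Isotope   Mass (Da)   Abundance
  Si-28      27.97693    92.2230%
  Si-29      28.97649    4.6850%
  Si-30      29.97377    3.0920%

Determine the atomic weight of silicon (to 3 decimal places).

28.086 Da

Ar = Σ fᵢ·mᵢ = 0.922230 × 27.97693 + 0.046850 × 28.97649 + 0.030920 × 29.97377
= 25.801164 + 1.357549 + 0.926789 = 28.085502 Da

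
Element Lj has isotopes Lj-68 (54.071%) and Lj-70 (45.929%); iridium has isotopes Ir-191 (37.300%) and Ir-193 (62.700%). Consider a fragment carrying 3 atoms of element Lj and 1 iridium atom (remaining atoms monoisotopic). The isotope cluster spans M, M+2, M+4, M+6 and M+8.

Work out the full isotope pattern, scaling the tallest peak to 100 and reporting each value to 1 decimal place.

Element Lj pattern (n=3): 0.15808592 : 0.40284414 : 0.34218395 : 0.09688599
Iridium pattern (n=1): 0.3730 : 0.6270
Convolve the two distributions (both contribute in 2-u steps):
  M: 0.15808592×0.3730 = 0.058966
  M+2: 0.15808592×0.6270 + 0.40284414×0.3730 = 0.249381
  M+4: 0.40284414×0.6270 + 0.34218395×0.3730 = 0.380218
  M+6: 0.34218395×0.6270 + 0.09688599×0.3730 = 0.250688
  M+8: 0.09688599×0.6270 = 0.060748
Scale to base peak (0.380218) = 100: 15.5 : 65.6 : 100.0 : 65.9 : 16.0

15.5 : 65.6 : 100.0 : 65.9 : 16.0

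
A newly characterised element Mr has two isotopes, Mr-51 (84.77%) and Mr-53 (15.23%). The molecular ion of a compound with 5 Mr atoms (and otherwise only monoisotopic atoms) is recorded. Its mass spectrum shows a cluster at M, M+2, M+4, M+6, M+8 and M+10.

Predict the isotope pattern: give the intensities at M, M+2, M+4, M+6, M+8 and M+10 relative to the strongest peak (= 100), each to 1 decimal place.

Each Mr atom is independently Mr-51 (p = 0.8477) or Mr-53 (q = 0.1523); the cluster is the binomial expansion (p + q)^5.
P(M) = 0.8477^5 = 0.437735
P(M+2) = 5 × 0.8477^4 × 0.1523^1 = 0.393223
P(M+4) = 10 × 0.8477^3 × 0.1523^2 = 0.141295
P(M+6) = 10 × 0.8477^2 × 0.1523^3 = 0.025385
P(M+8) = 5 × 0.8477^1 × 0.1523^4 = 0.002280
P(M+10) = 0.1523^5 = 0.000082
The M peak is largest (0.437735); scaling to 100 gives 100.0 : 89.8 : 32.3 : 5.8 : 0.5 : 0.0.

100.0 : 89.8 : 32.3 : 5.8 : 0.5 : 0.0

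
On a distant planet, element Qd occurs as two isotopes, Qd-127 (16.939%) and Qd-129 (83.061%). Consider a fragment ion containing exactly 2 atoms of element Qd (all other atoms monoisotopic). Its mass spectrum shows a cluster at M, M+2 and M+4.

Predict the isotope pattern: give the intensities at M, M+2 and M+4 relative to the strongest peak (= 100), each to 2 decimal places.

4.16 : 40.79 : 100.00

Expanding (0.16939 + 0.83061)^2:
P(M) = 0.16939^2 = 0.028693
P(M+2) = 2 × 0.16939^1 × 0.83061^1 = 0.281394
P(M+4) = 0.83061^2 = 0.689913
The M+4 peak is largest (0.689913); scaling to 100 gives 4.16 : 40.79 : 100.00.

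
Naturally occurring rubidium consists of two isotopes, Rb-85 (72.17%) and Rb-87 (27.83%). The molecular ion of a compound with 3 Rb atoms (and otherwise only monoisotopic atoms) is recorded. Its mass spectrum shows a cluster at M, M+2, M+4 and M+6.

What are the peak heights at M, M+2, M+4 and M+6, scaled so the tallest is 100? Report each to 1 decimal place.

Each Rb atom is independently Rb-85 (p = 0.7217) or Rb-87 (q = 0.2783); the cluster is the binomial expansion (p + q)^3.
P(M) = 0.7217^3 = 0.375898
P(M+2) = 3 × 0.7217^2 × 0.2783^1 = 0.434858
P(M+4) = 3 × 0.7217^1 × 0.2783^2 = 0.167689
P(M+6) = 0.2783^3 = 0.021555
The M+2 peak is largest (0.434858); scaling to 100 gives 86.4 : 100.0 : 38.6 : 5.0.

86.4 : 100.0 : 38.6 : 5.0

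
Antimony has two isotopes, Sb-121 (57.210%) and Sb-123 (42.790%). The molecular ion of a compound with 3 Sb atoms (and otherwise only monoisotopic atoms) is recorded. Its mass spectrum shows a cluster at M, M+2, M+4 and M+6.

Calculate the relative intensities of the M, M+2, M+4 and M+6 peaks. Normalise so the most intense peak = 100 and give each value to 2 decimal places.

The 3 Sb atoms are independent, so intensities follow the terms of (0.57210 + 0.42790)^3.
P(M) = 0.57210^3 = 0.187247
P(M+2) = 3 × 0.57210^2 × 0.42790^1 = 0.420153
P(M+4) = 3 × 0.57210^1 × 0.42790^2 = 0.314252
P(M+6) = 0.42790^3 = 0.078348
The M+2 peak is largest (0.420153); scaling to 100 gives 44.57 : 100.00 : 74.79 : 18.65.

44.57 : 100.00 : 74.79 : 18.65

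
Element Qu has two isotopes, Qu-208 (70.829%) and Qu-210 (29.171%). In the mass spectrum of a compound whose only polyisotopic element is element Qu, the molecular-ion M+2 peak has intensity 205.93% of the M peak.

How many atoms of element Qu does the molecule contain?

5

With n Qu atoms, P(M+2)/P(M) = C(n,1)·p^(n−1)q / p^n = n·q/p = n · 0.29171/0.70829.
n = 2.0593 × 0.70829/0.29171 = 5.00 ≈ 5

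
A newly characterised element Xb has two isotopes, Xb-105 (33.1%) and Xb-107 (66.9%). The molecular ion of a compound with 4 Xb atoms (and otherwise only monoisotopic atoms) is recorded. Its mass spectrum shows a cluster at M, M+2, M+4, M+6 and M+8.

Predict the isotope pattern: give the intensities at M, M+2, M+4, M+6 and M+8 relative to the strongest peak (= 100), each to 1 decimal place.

3.0 : 24.5 : 74.2 : 100.0 : 50.5

The 4 Xb atoms are independent, so intensities follow the terms of (0.331 + 0.669)^4.
P(M) = 0.331^4 = 0.012004
P(M+2) = 4 × 0.331^3 × 0.669^1 = 0.097044
P(M+4) = 6 × 0.331^2 × 0.669^2 = 0.294211
P(M+6) = 4 × 0.331^1 × 0.669^3 = 0.396430
P(M+8) = 0.669^4 = 0.200311
The M+6 peak is largest (0.396430); scaling to 100 gives 3.0 : 24.5 : 74.2 : 100.0 : 50.5.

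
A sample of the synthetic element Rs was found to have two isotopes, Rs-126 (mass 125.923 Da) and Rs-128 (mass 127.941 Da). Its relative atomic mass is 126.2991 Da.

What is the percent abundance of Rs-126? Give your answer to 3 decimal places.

81.363%

With x = fraction of Rs-126 (so Rs-128 is 1 − x):
125.923·x + 127.941·(1 − x) = 126.2991
(125.923 − 127.941)·x = 126.2991 − 127.941
x = -1.6419 / -2.018 = 0.81363 → 81.363% Rs-126, 18.637% Rs-128.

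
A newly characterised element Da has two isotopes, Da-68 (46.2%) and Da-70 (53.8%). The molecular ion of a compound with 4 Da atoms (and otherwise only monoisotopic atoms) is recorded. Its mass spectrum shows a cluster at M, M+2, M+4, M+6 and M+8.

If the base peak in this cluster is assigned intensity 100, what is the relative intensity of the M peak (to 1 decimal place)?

Binomial terms of (0.462 + 0.538)^4: M 0.0456, M+2 0.2122, M+4 0.3707, M+6 0.2878, M+8 0.0838 → M+4 is the base peak.
P(M+4) = C(4,2) × 0.462^2 × 0.538^2 = 6 × 0.213444 × 0.289444 = 0.370681 (base)
P(M) = C(4,0) × 0.462^4 × 0.538^0 = 1 × 0.04555834 × 1.0000 = 0.045558
Relative intensity = 0.045558 / 0.370681 × 100 = 12.3

12.3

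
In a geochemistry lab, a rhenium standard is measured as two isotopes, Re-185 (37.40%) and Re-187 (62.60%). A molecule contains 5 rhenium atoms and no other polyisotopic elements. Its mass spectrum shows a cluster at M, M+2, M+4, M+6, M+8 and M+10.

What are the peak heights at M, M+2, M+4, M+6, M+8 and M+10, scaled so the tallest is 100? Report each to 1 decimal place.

2.1 : 17.8 : 59.7 : 100.0 : 83.7 : 28.0

Each Re atom is independently Re-185 (p = 0.3740) or Re-187 (q = 0.6260); the cluster is the binomial expansion (p + q)^5.
P(M) = 0.3740^5 = 0.007317
P(M+2) = 5 × 0.3740^4 × 0.6260^1 = 0.061239
P(M+4) = 10 × 0.3740^3 × 0.6260^2 = 0.205005
P(M+6) = 10 × 0.3740^2 × 0.6260^3 = 0.343136
P(M+8) = 5 × 0.3740^1 × 0.6260^4 = 0.287170
P(M+10) = 0.6260^5 = 0.096133
The M+6 peak is largest (0.343136); scaling to 100 gives 2.1 : 17.8 : 59.7 : 100.0 : 83.7 : 28.0.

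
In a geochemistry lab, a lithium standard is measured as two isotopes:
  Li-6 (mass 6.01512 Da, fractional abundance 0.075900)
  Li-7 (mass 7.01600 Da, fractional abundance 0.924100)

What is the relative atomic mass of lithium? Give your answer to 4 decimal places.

6.9400 Da

The abundance-weighted mean is 0.075900 × 6.01512 + 0.924100 × 7.01600
= 0.456548 + 6.483486 = 6.940034 Da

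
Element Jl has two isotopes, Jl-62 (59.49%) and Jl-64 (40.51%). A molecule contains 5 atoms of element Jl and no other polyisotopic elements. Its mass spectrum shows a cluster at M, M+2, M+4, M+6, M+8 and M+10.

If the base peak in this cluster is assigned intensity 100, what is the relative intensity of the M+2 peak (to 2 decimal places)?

Binomial terms of (0.5949 + 0.4051)^5: M 0.0745, M+2 0.2537, M+4 0.3455, M+6 0.2353, M+8 0.0801, M+10 0.0109 → M+4 is the base peak.
P(M+4) = C(5,2) × 0.5949^3 × 0.4051^2 = 10 × 0.21053869 × 0.16410601 = 0.345507 (base)
P(M+2) = C(5,1) × 0.5949^4 × 0.4051^1 = 5 × 0.12524946 × 0.4051 = 0.253693
Relative intensity = 0.253693 / 0.345507 × 100 = 73.43

73.43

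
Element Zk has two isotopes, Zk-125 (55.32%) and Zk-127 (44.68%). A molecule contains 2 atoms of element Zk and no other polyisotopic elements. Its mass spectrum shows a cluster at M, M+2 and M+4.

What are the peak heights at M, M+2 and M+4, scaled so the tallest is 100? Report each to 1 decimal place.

61.9 : 100.0 : 40.4

Each Zk atom is independently Zk-125 (p = 0.5532) or Zk-127 (q = 0.4468); the cluster is the binomial expansion (p + q)^2.
P(M) = 0.5532^2 = 0.306030
P(M+2) = 2 × 0.5532^1 × 0.4468^1 = 0.494340
P(M+4) = 0.4468^2 = 0.199630
The M+2 peak is largest (0.494340); scaling to 100 gives 61.9 : 100.0 : 40.4.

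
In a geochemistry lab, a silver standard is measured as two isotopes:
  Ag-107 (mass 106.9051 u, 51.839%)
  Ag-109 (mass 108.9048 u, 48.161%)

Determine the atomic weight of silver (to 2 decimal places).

107.87 u

Ar = Σ fᵢ·mᵢ = 0.51839 × 106.9051 + 0.48161 × 108.9048
= 55.41853 + 52.44964 = 107.86817 u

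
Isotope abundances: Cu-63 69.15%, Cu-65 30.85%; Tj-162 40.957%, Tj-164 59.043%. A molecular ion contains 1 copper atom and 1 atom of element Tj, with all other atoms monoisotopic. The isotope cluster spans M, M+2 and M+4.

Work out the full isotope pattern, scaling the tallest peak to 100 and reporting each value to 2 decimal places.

52.97 : 100.00 : 34.07

Copper pattern (n=1): 0.6915 : 0.3085
Element Tj pattern (n=1): 0.40957 : 0.59043
Convolve the two distributions (both contribute in 2-u steps):
  M: 0.6915×0.40957 = 0.283218
  M+2: 0.6915×0.59043 + 0.3085×0.40957 = 0.534635
  M+4: 0.3085×0.59043 = 0.182148
Scale to base peak (0.534635) = 100: 52.97 : 100.00 : 34.07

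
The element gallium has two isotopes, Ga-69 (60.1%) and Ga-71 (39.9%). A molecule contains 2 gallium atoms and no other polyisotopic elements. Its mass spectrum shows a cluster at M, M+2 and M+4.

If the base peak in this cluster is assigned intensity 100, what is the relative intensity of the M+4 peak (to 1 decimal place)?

33.2

Binomial terms of (0.601 + 0.399)^2: M 0.3612, M+2 0.4796, M+4 0.1592 → M+2 is the base peak.
P(M+2) = C(2,1) × 0.601^1 × 0.399^1 = 2 × 0.6010 × 0.3990 = 0.479598 (base)
P(M+4) = C(2,2) × 0.601^0 × 0.399^2 = 1 × 1.0000 × 0.159201 = 0.159201
Relative intensity = 0.159201 / 0.479598 × 100 = 33.2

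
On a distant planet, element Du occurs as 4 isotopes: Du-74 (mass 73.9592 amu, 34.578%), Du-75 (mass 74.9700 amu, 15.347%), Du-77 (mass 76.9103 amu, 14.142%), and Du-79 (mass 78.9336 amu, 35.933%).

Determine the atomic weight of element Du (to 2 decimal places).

76.32 amu

Average mass = Σ (abundance × isotope mass) = 0.34578 × 73.9592 + 0.15347 × 74.9700 + 0.14142 × 76.9103 + 0.35933 × 78.9336
= 25.57361 + 11.50565 + 10.87665 + 28.36321 = 76.31912 amu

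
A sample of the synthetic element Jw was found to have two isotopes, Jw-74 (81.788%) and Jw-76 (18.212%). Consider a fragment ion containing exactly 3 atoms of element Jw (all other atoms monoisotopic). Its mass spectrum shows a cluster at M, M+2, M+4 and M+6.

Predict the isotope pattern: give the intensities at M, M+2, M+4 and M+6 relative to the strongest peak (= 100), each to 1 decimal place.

The 3 Jw atoms are independent, so intensities follow the terms of (0.81788 + 0.18212)^3.
P(M) = 0.81788^3 = 0.547103
P(M+2) = 3 × 0.81788^2 × 0.18212^1 = 0.365475
P(M+4) = 3 × 0.81788^1 × 0.18212^2 = 0.081382
P(M+6) = 0.18212^3 = 0.006041
The M peak is largest (0.547103); scaling to 100 gives 100.0 : 66.8 : 14.9 : 1.1.

100.0 : 66.8 : 14.9 : 1.1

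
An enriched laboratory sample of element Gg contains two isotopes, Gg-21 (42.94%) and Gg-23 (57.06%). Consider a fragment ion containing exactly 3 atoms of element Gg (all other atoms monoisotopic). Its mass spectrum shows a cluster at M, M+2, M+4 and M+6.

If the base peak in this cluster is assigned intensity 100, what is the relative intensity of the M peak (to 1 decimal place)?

18.9

(0.4294 + 0.5706)^3 gives M 0.0792, M+2 0.3156, M+4 0.4194, M+6 0.1858; the largest is M+4.
P(M+4) = C(3,2) × 0.4294^1 × 0.5706^2 = 3 × 0.4294 × 0.32558436 = 0.419418 (base)
P(M) = C(3,0) × 0.4294^3 × 0.5706^0 = 1 × 0.07917464 × 1.0000 = 0.079175
Relative intensity = 0.079175 / 0.419418 × 100 = 18.9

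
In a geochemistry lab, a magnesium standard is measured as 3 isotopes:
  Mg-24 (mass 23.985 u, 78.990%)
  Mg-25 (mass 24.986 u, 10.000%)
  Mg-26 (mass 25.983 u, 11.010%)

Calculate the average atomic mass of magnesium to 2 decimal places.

Ar = Σ fᵢ·mᵢ = 0.78990 × 23.985 + 0.10000 × 24.986 + 0.11010 × 25.983
= 18.9458 + 2.4986 + 2.8607 = 24.3051 u

24.31 u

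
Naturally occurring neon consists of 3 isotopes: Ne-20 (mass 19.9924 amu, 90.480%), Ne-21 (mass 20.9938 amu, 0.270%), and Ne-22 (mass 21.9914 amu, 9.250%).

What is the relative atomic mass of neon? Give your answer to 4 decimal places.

20.1800 amu

The abundance-weighted mean is 0.90480 × 19.9924 + 0.00270 × 20.9938 + 0.09250 × 21.9914
= 18.08912 + 0.05668 + 2.03420 = 20.18000 amu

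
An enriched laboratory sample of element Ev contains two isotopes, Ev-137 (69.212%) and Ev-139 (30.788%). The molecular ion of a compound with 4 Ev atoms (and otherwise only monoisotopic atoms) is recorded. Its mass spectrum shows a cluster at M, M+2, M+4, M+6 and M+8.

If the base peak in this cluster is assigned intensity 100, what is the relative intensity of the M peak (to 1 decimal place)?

56.2

Binomial terms of (0.69212 + 0.30788)^4: M 0.2295, M+2 0.4083, M+4 0.2724, M+6 0.0808, M+8 0.0090 → M+2 is the base peak.
P(M+2) = C(4,1) × 0.69212^3 × 0.30788^1 = 4 × 0.33154631 × 0.30788 = 0.408306 (base)
P(M) = C(4,0) × 0.69212^4 × 0.30788^0 = 1 × 0.22946983 × 1.0000 = 0.229470
Relative intensity = 0.229470 / 0.408306 × 100 = 56.2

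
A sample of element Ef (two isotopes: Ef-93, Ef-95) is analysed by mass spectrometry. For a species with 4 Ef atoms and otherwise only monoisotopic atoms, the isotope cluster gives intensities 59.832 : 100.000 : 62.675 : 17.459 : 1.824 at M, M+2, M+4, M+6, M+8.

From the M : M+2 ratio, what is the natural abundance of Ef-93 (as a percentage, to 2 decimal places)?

70.53%

Let p = fractional abundance of Ef-93. I(M+2)/I(M) = [C(4,1)·p^3·(1−p)] / p^4 = 4·(1−p)/p = 100.000/59.832 = 1.6713
(1−p)/p = 1.6713/4 = 0.4178  ⇒  p = 1/(1 + 0.4178) = 0.7053
Ef-93: 70.53%, Ef-95: 29.47%.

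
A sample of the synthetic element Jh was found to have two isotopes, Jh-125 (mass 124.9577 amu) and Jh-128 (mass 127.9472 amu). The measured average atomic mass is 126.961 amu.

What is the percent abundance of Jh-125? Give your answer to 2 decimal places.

With x = fraction of Jh-125 (so Jh-128 is 1 − x):
124.9577·x + 127.9472·(1 − x) = 126.961
(124.9577 − 127.9472)·x = 126.961 − 127.9472
x = -0.9862 / -2.9895 = 0.32989 → 32.99% Jh-125, 67.01% Jh-128.

32.99%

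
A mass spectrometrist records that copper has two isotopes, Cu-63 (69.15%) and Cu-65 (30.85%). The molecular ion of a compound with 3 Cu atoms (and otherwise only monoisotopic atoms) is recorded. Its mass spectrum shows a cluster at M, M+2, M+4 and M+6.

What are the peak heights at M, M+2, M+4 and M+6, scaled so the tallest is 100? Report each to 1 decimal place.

Each Cu atom is independently Cu-63 (p = 0.6915) or Cu-65 (q = 0.3085); the cluster is the binomial expansion (p + q)^3.
P(M) = 0.6915^3 = 0.330656
P(M+2) = 3 × 0.6915^2 × 0.3085^1 = 0.442548
P(M+4) = 3 × 0.6915^1 × 0.3085^2 = 0.197435
P(M+6) = 0.3085^3 = 0.029361
The M+2 peak is largest (0.442548); scaling to 100 gives 74.7 : 100.0 : 44.6 : 6.6.

74.7 : 100.0 : 44.6 : 6.6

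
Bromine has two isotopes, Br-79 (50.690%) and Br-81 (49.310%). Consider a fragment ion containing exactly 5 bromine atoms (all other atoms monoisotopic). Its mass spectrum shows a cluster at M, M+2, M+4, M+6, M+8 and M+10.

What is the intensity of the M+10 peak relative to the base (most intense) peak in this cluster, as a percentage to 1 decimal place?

Binomial terms of (0.50690 + 0.49310)^5: M 0.0335, M+2 0.1628, M+4 0.3167, M+6 0.3081, M+8 0.1498, M+10 0.0292 → M+4 is the base peak.
P(M+4) = C(5,2) × 0.50690^3 × 0.49310^2 = 10 × 0.13024674 × 0.24314761 = 0.316692 (base)
P(M+10) = C(5,5) × 0.50690^0 × 0.49310^5 = 1 × 1.0000 × 0.02915245 = 0.029152
Relative intensity = 0.029152 / 0.316692 × 100 = 9.2

9.2%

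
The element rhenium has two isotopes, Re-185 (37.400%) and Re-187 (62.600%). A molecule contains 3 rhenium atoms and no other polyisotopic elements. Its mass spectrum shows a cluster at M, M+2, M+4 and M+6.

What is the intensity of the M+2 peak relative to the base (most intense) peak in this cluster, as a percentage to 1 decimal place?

59.7%

Binomial terms of (0.37400 + 0.62600)^3: M 0.0523, M+2 0.2627, M+4 0.4397, M+6 0.2453 → M+4 is the base peak.
P(M+4) = C(3,2) × 0.37400^1 × 0.62600^2 = 3 × 0.3740 × 0.391876 = 0.439685 (base)
P(M+2) = C(3,1) × 0.37400^2 × 0.62600^1 = 3 × 0.139876 × 0.6260 = 0.262687
Relative intensity = 0.262687 / 0.439685 × 100 = 59.7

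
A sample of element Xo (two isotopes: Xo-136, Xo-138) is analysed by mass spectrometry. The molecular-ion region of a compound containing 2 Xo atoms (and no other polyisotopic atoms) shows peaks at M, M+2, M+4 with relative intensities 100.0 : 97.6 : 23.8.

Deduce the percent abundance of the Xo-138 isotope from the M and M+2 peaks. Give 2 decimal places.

Write p for the Xo-136 fraction. I(M+2)/I(M) = [C(2,1)·p^1·(1−p)] / p^2 = 2·(1−p)/p = 97.6/100.0 = 0.9760
(1−p)/p = 0.9760/2 = 0.4880  ⇒  p = 1/(1 + 0.4880) = 0.6720
Xo-136: 67.20%, Xo-138: 32.80%.

32.80%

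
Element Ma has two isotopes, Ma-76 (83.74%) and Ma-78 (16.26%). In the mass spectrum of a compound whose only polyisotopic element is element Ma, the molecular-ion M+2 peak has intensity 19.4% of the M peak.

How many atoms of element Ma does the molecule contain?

With n Ma atoms, P(M+2)/P(M) = C(n,1)·p^(n−1)q / p^n = n·q/p = n · 0.1626/0.8374.
n = 0.194 × 0.8374/0.1626 = 1.00 ≈ 1

1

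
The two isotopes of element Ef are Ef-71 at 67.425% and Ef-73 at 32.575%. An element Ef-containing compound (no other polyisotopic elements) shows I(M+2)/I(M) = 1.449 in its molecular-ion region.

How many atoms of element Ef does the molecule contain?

3

With n Ef atoms, P(M+2)/P(M) = C(n,1)·p^(n−1)q / p^n = n·q/p = n · 0.32575/0.67425.
n = 1.449 × 0.67425/0.32575 = 3.00 ≈ 3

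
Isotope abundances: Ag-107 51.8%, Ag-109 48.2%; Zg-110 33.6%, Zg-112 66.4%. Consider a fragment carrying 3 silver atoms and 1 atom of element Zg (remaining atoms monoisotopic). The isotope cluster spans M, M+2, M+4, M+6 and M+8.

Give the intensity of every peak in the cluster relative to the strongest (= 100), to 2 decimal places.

Silver pattern (n=3): 0.13899183 : 0.3879965 : 0.3610315 : 0.11198017
Element Zg pattern (n=1): 0.3360 : 0.6640
Convolve the two distributions (both contribute in 2-u steps):
  M: 0.13899183×0.3360 = 0.046701
  M+2: 0.13899183×0.6640 + 0.3879965×0.3360 = 0.222657
  M+4: 0.3879965×0.6640 + 0.3610315×0.3360 = 0.378936
  M+6: 0.3610315×0.6640 + 0.11198017×0.3360 = 0.277350
  M+8: 0.11198017×0.6640 = 0.074355
Scale to base peak (0.378936) = 100: 12.32 : 58.76 : 100.00 : 73.19 : 19.62

12.32 : 58.76 : 100.00 : 73.19 : 19.62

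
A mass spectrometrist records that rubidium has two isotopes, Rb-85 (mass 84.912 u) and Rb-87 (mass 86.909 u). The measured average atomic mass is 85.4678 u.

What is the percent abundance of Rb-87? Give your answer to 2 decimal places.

Let x be the fractional abundance of Rb-85; then Rb-87 has abundance 1 − x.
84.912·x + 86.909·(1 − x) = 85.4678
(84.912 − 86.909)·x = 85.4678 − 86.909
x = -1.4412 / -1.997 = 0.72168 → 72.17% Rb-85, 27.83% Rb-87.

27.83%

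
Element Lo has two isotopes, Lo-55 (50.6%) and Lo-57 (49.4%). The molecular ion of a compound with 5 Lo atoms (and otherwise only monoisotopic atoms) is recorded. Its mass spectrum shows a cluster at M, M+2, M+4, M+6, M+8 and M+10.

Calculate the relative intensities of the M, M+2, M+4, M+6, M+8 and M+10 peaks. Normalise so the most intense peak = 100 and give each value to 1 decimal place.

10.5 : 51.2 : 100.0 : 97.6 : 47.7 : 9.3

The 5 Lo atoms are independent, so intensities follow the terms of (0.506 + 0.494)^5.
P(M) = 0.506^5 = 0.033171
P(M+2) = 5 × 0.506^4 × 0.494^1 = 0.161919
P(M+4) = 10 × 0.506^3 × 0.494^2 = 0.316159
P(M+6) = 10 × 0.506^2 × 0.494^3 = 0.308661
P(M+8) = 5 × 0.506^1 × 0.494^4 = 0.150671
P(M+10) = 0.494^5 = 0.029419
The M+4 peak is largest (0.316159); scaling to 100 gives 10.5 : 51.2 : 100.0 : 97.6 : 47.7 : 9.3.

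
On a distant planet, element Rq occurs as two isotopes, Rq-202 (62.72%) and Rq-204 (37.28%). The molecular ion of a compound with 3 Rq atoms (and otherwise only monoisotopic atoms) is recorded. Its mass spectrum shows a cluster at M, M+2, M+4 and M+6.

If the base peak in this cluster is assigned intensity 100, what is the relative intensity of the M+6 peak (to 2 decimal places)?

Binomial terms of (0.6272 + 0.3728)^3: M 0.2467, M+2 0.4400, M+4 0.2615, M+6 0.0518 → M+2 is the base peak.
P(M+2) = C(3,1) × 0.6272^2 × 0.3728^1 = 3 × 0.39337984 × 0.3728 = 0.439956 (base)
P(M+6) = C(3,3) × 0.6272^0 × 0.3728^3 = 1 × 1.0000 × 0.05181168 = 0.051812
Relative intensity = 0.051812 / 0.439956 × 100 = 11.78

11.78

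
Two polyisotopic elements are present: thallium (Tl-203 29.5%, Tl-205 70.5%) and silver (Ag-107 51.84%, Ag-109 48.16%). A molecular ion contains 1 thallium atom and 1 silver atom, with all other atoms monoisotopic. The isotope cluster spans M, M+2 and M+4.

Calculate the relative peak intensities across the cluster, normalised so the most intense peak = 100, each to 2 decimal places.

30.13 : 100.00 : 66.90

Thallium pattern (n=1): 0.2950 : 0.7050
Silver pattern (n=1): 0.5184 : 0.4816
Convolve the two distributions (both contribute in 2-u steps):
  M: 0.2950×0.5184 = 0.152928
  M+2: 0.2950×0.4816 + 0.7050×0.5184 = 0.507544
  M+4: 0.7050×0.4816 = 0.339528
Scale to base peak (0.507544) = 100: 30.13 : 100.00 : 66.90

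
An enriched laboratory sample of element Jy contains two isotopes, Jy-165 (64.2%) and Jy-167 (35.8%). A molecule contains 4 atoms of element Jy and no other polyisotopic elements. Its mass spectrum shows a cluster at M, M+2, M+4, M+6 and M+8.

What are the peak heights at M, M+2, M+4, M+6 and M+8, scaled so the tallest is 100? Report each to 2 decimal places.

44.83 : 100.00 : 83.64 : 31.10 : 4.33

Expanding (0.642 + 0.358)^4:
P(M) = 0.642^4 = 0.169879
P(M+2) = 4 × 0.642^3 × 0.358^1 = 0.378921
P(M+4) = 6 × 0.642^2 × 0.358^2 = 0.316948
P(M+6) = 4 × 0.642^1 × 0.358^3 = 0.117827
P(M+8) = 0.358^4 = 0.016426
The M+2 peak is largest (0.378921); scaling to 100 gives 44.83 : 100.00 : 83.64 : 31.10 : 4.33.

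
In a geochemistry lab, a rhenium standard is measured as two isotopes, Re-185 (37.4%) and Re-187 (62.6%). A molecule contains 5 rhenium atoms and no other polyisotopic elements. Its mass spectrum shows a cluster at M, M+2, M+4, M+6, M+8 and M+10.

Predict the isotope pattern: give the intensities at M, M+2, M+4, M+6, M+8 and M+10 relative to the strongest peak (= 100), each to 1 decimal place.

Each Re atom is independently Re-185 (p = 0.374) or Re-187 (q = 0.626); the cluster is the binomial expansion (p + q)^5.
P(M) = 0.374^5 = 0.007317
P(M+2) = 5 × 0.374^4 × 0.626^1 = 0.061239
P(M+4) = 10 × 0.374^3 × 0.626^2 = 0.205005
P(M+6) = 10 × 0.374^2 × 0.626^3 = 0.343136
P(M+8) = 5 × 0.374^1 × 0.626^4 = 0.287170
P(M+10) = 0.626^5 = 0.096133
The M+6 peak is largest (0.343136); scaling to 100 gives 2.1 : 17.8 : 59.7 : 100.0 : 83.7 : 28.0.

2.1 : 17.8 : 59.7 : 100.0 : 83.7 : 28.0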